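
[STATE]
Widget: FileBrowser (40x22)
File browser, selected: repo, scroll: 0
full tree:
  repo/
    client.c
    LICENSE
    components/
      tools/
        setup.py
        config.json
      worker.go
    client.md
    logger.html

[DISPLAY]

> [-] repo/                             
    client.c                            
    LICENSE                             
    [+] components/                     
    client.md                           
    logger.html                         
                                        
                                        
                                        
                                        
                                        
                                        
                                        
                                        
                                        
                                        
                                        
                                        
                                        
                                        
                                        
                                        


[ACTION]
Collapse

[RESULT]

> [+] repo/                             
                                        
                                        
                                        
                                        
                                        
                                        
                                        
                                        
                                        
                                        
                                        
                                        
                                        
                                        
                                        
                                        
                                        
                                        
                                        
                                        
                                        


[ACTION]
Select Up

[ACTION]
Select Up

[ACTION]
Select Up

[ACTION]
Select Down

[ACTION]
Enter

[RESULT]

> [-] repo/                             
    client.c                            
    LICENSE                             
    [+] components/                     
    client.md                           
    logger.html                         
                                        
                                        
                                        
                                        
                                        
                                        
                                        
                                        
                                        
                                        
                                        
                                        
                                        
                                        
                                        
                                        


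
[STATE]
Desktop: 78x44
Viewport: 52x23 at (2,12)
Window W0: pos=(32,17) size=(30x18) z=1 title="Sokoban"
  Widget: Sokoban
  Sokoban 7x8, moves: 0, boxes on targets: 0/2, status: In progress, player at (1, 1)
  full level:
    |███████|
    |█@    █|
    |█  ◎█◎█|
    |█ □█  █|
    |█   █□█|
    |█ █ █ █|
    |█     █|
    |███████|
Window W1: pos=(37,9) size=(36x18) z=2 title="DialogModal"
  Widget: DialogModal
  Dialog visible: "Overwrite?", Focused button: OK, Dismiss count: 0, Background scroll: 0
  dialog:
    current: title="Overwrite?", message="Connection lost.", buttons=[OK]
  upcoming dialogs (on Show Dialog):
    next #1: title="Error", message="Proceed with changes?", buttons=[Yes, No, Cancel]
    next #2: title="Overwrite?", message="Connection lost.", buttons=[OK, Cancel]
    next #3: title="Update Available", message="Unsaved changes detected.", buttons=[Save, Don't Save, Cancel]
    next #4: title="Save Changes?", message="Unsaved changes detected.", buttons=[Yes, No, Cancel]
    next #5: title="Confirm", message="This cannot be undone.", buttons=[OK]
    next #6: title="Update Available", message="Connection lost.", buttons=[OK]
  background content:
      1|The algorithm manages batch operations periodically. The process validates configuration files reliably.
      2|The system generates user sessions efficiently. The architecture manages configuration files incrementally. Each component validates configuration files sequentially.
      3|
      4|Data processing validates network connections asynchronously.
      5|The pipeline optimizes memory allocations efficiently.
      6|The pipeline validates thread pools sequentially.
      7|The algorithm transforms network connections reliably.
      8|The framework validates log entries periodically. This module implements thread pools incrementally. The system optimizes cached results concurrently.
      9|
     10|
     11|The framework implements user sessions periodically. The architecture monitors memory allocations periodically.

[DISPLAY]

                                   ┃The algorithm ma
                                   ┃The system gener
                                   ┃                
                                   ┃Data processing 
                                   ┃The pip┌────────
                              ┏━━━━┃The pip│    Over
                              ┃ Sok┃The alg│ Connect
                              ┠────┃The fra│       [
                              ┃████┃       └────────
                              ┃█@  ┃                
                              ┃█  ◎┃The framework im
                              ┃█ □█┃                
                              ┃█   ┃                
                              ┃█ █ ┃                
                              ┃█   ┗━━━━━━━━━━━━━━━━
                              ┃███████              
                              ┃Moves: 0  0/2        
                              ┃                     
                              ┃                     
                              ┃                     
                              ┃                     
                              ┃                     
                              ┗━━━━━━━━━━━━━━━━━━━━━


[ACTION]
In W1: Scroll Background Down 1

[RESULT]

                                   ┃The system gener
                                   ┃                
                                   ┃Data processing 
                                   ┃The pipeline opt
                                   ┃The pip┌────────
                              ┏━━━━┃The alg│    Over
                              ┃ Sok┃The fra│ Connect
                              ┠────┃       │       [
                              ┃████┃       └────────
                              ┃█@  ┃The framework im
                              ┃█  ◎┃                
                              ┃█ □█┃                
                              ┃█   ┃                
                              ┃█ █ ┃                
                              ┃█   ┗━━━━━━━━━━━━━━━━
                              ┃███████              
                              ┃Moves: 0  0/2        
                              ┃                     
                              ┃                     
                              ┃                     
                              ┃                     
                              ┃                     
                              ┗━━━━━━━━━━━━━━━━━━━━━


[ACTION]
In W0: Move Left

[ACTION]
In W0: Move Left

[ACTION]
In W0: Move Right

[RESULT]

                                   ┃The system gener
                                   ┃                
                                   ┃Data processing 
                                   ┃The pipeline opt
                                   ┃The pip┌────────
                              ┏━━━━┃The alg│    Over
                              ┃ Sok┃The fra│ Connect
                              ┠────┃       │       [
                              ┃████┃       └────────
                              ┃█ @ ┃The framework im
                              ┃█  ◎┃                
                              ┃█ □█┃                
                              ┃█   ┃                
                              ┃█ █ ┃                
                              ┃█   ┗━━━━━━━━━━━━━━━━
                              ┃███████              
                              ┃Moves: 1  0/2        
                              ┃                     
                              ┃                     
                              ┃                     
                              ┃                     
                              ┃                     
                              ┗━━━━━━━━━━━━━━━━━━━━━


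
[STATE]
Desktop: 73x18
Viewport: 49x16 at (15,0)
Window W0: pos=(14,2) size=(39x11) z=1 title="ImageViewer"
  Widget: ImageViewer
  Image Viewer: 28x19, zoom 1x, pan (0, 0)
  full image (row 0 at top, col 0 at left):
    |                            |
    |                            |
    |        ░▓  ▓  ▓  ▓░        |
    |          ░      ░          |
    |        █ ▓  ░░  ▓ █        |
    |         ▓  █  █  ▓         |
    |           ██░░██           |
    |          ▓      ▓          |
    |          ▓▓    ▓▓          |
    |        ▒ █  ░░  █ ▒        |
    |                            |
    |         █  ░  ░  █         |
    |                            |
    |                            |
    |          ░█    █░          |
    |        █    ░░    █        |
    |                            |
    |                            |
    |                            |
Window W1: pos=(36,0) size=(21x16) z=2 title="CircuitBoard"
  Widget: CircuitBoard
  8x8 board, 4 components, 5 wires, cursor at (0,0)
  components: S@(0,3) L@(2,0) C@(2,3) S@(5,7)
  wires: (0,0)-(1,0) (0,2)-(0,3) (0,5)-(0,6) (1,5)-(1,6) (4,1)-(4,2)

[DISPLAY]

                     ┏━━━━━━━━━━━━━━━━━━━┓       
                     ┃ CircuitBoard      ┃       
━━━━━━━━━━━━━━━━━━━━━┠───────────────────┨       
 ImageViewer         ┃   0 1 2 3 4 5 6 7 ┃       
─────────────────────┃0  [.]      · ─ S  ┃       
                     ┃    │              ┃       
                     ┃1   ·              ┃       
        ░▓  ▓  ▓  ▓░ ┃                   ┃       
          ░      ░   ┃2   L           C  ┃       
        █ ▓  ░░  ▓ █ ┃                   ┃       
         ▓  █  █  ▓  ┃3                  ┃       
           ██░░██    ┃                   ┃       
━━━━━━━━━━━━━━━━━━━━━┃4       · ─ ·      ┃       
                     ┃                   ┃       
                     ┃5                  ┃       
                     ┗━━━━━━━━━━━━━━━━━━━┛       


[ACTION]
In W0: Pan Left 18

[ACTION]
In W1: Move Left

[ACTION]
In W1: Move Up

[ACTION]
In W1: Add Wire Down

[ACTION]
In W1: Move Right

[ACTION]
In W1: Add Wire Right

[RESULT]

                     ┏━━━━━━━━━━━━━━━━━━━┓       
                     ┃ CircuitBoard      ┃       
━━━━━━━━━━━━━━━━━━━━━┠───────────────────┨       
 ImageViewer         ┃   0 1 2 3 4 5 6 7 ┃       
─────────────────────┃0   ·  [.]─ · ─ S  ┃       
                     ┃    │              ┃       
                     ┃1   ·              ┃       
        ░▓  ▓  ▓  ▓░ ┃                   ┃       
          ░      ░   ┃2   L           C  ┃       
        █ ▓  ░░  ▓ █ ┃                   ┃       
         ▓  █  █  ▓  ┃3                  ┃       
           ██░░██    ┃                   ┃       
━━━━━━━━━━━━━━━━━━━━━┃4       · ─ ·      ┃       
                     ┃                   ┃       
                     ┃5                  ┃       
                     ┗━━━━━━━━━━━━━━━━━━━┛       


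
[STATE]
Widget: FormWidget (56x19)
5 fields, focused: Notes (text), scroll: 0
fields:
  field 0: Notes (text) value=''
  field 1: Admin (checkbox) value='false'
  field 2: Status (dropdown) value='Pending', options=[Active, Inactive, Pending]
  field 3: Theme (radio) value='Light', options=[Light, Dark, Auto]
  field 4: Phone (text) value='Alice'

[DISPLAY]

> Notes:      [                                        ]
  Admin:      [ ]                                       
  Status:     [Pending                                ▼]
  Theme:      (●) Light  ( ) Dark  ( ) Auto             
  Phone:      [Alice                                   ]
                                                        
                                                        
                                                        
                                                        
                                                        
                                                        
                                                        
                                                        
                                                        
                                                        
                                                        
                                                        
                                                        
                                                        


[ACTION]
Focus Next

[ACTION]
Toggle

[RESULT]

  Notes:      [                                        ]
> Admin:      [x]                                       
  Status:     [Pending                                ▼]
  Theme:      (●) Light  ( ) Dark  ( ) Auto             
  Phone:      [Alice                                   ]
                                                        
                                                        
                                                        
                                                        
                                                        
                                                        
                                                        
                                                        
                                                        
                                                        
                                                        
                                                        
                                                        
                                                        


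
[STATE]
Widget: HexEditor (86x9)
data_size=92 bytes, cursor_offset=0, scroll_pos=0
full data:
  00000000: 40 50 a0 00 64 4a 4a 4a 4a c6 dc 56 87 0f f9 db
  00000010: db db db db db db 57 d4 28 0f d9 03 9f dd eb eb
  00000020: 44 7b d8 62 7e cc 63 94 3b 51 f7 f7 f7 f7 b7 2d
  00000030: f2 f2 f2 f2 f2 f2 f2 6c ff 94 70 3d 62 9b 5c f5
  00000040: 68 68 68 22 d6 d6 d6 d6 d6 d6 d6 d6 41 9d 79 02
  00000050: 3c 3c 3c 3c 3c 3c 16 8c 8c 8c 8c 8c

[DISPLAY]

00000000  40 50 a0 00 64 4a 4a 4a  4a c6 dc 56 87 0f f9 db  |@P..dJJJJ..V....|        
00000010  db db db db db db 57 d4  28 0f d9 03 9f dd eb eb  |......W.(.......|        
00000020  44 7b d8 62 7e cc 63 94  3b 51 f7 f7 f7 f7 b7 2d  |D{.b~.c.;Q.....-|        
00000030  f2 f2 f2 f2 f2 f2 f2 6c  ff 94 70 3d 62 9b 5c f5  |.......l..p=b.\.|        
00000040  68 68 68 22 d6 d6 d6 d6  d6 d6 d6 d6 41 9d 79 02  |hhh"........A.y.|        
00000050  3c 3c 3c 3c 3c 3c 16 8c  8c 8c 8c 8c              |<<<<<<......    |        
                                                                                      
                                                                                      
                                                                                      


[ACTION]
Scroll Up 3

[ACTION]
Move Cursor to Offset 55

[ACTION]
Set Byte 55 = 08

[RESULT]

00000000  40 50 a0 00 64 4a 4a 4a  4a c6 dc 56 87 0f f9 db  |@P..dJJJJ..V....|        
00000010  db db db db db db 57 d4  28 0f d9 03 9f dd eb eb  |......W.(.......|        
00000020  44 7b d8 62 7e cc 63 94  3b 51 f7 f7 f7 f7 b7 2d  |D{.b~.c.;Q.....-|        
00000030  f2 f2 f2 f2 f2 f2 f2 08  ff 94 70 3d 62 9b 5c f5  |..........p=b.\.|        
00000040  68 68 68 22 d6 d6 d6 d6  d6 d6 d6 d6 41 9d 79 02  |hhh"........A.y.|        
00000050  3c 3c 3c 3c 3c 3c 16 8c  8c 8c 8c 8c              |<<<<<<......    |        
                                                                                      
                                                                                      
                                                                                      


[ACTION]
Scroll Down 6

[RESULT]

00000050  3c 3c 3c 3c 3c 3c 16 8c  8c 8c 8c 8c              |<<<<<<......    |        
                                                                                      
                                                                                      
                                                                                      
                                                                                      
                                                                                      
                                                                                      
                                                                                      
                                                                                      


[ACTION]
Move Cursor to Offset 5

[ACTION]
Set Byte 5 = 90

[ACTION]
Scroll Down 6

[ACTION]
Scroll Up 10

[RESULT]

00000000  40 50 a0 00 64 90 4a 4a  4a c6 dc 56 87 0f f9 db  |@P..d.JJJ..V....|        
00000010  db db db db db db 57 d4  28 0f d9 03 9f dd eb eb  |......W.(.......|        
00000020  44 7b d8 62 7e cc 63 94  3b 51 f7 f7 f7 f7 b7 2d  |D{.b~.c.;Q.....-|        
00000030  f2 f2 f2 f2 f2 f2 f2 08  ff 94 70 3d 62 9b 5c f5  |..........p=b.\.|        
00000040  68 68 68 22 d6 d6 d6 d6  d6 d6 d6 d6 41 9d 79 02  |hhh"........A.y.|        
00000050  3c 3c 3c 3c 3c 3c 16 8c  8c 8c 8c 8c              |<<<<<<......    |        
                                                                                      
                                                                                      
                                                                                      


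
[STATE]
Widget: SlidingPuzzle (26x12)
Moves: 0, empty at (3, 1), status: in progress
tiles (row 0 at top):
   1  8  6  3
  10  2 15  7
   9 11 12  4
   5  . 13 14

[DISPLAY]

┌────┬────┬────┬────┐     
│  1 │  8 │  6 │  3 │     
├────┼────┼────┼────┤     
│ 10 │  2 │ 15 │  7 │     
├────┼────┼────┼────┤     
│  9 │ 11 │ 12 │  4 │     
├────┼────┼────┼────┤     
│  5 │    │ 13 │ 14 │     
└────┴────┴────┴────┘     
Moves: 0                  
                          
                          


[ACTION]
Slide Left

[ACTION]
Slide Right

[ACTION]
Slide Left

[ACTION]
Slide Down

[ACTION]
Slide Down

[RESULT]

┌────┬────┬────┬────┐     
│  1 │  8 │  6 │  3 │     
├────┼────┼────┼────┤     
│ 10 │  2 │    │  7 │     
├────┼────┼────┼────┤     
│  9 │ 11 │ 15 │  4 │     
├────┼────┼────┼────┤     
│  5 │ 13 │ 12 │ 14 │     
└────┴────┴────┴────┘     
Moves: 5                  
                          
                          


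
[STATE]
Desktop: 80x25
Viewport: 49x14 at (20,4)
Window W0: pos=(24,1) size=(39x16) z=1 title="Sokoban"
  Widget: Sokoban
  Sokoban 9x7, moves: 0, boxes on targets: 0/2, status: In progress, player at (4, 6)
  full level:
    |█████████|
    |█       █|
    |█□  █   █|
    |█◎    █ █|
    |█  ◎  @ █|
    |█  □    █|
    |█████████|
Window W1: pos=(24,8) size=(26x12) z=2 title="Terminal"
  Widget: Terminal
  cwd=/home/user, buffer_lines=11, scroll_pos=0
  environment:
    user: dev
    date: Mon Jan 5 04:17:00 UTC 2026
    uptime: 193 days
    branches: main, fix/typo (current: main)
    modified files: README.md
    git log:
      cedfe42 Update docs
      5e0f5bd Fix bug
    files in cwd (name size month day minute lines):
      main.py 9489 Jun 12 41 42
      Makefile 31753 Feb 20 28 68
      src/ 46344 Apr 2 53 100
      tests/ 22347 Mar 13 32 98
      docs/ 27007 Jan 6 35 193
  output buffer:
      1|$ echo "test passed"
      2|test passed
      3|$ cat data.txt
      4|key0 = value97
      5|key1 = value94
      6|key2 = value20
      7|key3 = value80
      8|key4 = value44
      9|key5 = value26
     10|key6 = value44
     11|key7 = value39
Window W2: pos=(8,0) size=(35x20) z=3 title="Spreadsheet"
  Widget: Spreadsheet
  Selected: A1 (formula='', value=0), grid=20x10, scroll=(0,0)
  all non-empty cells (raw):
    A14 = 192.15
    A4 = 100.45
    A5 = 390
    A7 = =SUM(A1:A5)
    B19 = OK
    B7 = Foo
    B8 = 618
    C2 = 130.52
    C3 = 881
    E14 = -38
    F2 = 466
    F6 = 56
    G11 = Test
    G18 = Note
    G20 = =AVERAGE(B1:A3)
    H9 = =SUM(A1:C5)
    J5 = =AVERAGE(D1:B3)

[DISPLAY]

    B       C       D ┃                   ┃      
----------------------┃                   ┃      
]       0       0     ┃                   ┃      
0       0  130.52     ┃                   ┃      
0       0     881     ┃━━━━━━┓            ┃      
5       0       0     ┃      ┃            ┃      
0       0       0     ┃──────┨            ┃      
0       0       0     ┃d"    ┃            ┃      
5Foo            0     ┃      ┃            ┃      
0     618       0     ┃      ┃            ┃      
0       0       0     ┃      ┃            ┃      
0       0       0     ┃      ┃            ┃      
0       0       0     ┃      ┃━━━━━━━━━━━━┛      
0       0       0     ┃      ┃                   


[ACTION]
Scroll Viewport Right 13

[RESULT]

 C       D ┃                   ┃                 
-----------┃                   ┃                 
     0     ┃                   ┃                 
130.52     ┃                   ┃                 
   881     ┃━━━━━━┓            ┃                 
     0     ┃      ┃            ┃                 
     0     ┃──────┨            ┃                 
     0     ┃d"    ┃            ┃                 
     0     ┃      ┃            ┃                 
     0     ┃      ┃            ┃                 
     0     ┃      ┃            ┃                 
     0     ┃      ┃            ┃                 
     0     ┃      ┃━━━━━━━━━━━━┛                 
     0     ┃      ┃                              


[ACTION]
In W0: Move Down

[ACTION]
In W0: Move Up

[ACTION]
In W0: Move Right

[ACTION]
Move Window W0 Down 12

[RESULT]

 C       D ┃                                     
-----------┃                                     
     0     ┃                                     
130.52     ┃                                     
   881     ┃━━━━━━┓                              
     0     ┃      ┃━━━━━━━━━━━━┓                 
     0     ┃──────┨            ┃                 
     0     ┃d"    ┃────────────┨                 
     0     ┃      ┃            ┃                 
     0     ┃      ┃            ┃                 
     0     ┃      ┃            ┃                 
     0     ┃      ┃            ┃                 
     0     ┃      ┃            ┃                 
     0     ┃      ┃            ┃                 


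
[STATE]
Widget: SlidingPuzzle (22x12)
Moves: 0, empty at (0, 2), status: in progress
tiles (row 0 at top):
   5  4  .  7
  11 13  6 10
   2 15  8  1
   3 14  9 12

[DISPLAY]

┌────┬────┬────┬────┐ 
│  5 │  4 │    │  7 │ 
├────┼────┼────┼────┤ 
│ 11 │ 13 │  6 │ 10 │ 
├────┼────┼────┼────┤ 
│  2 │ 15 │  8 │  1 │ 
├────┼────┼────┼────┤ 
│  3 │ 14 │  9 │ 12 │ 
└────┴────┴────┴────┘ 
Moves: 0              
                      
                      


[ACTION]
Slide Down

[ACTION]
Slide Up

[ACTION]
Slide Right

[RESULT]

┌────┬────┬────┬────┐ 
│  5 │  4 │  6 │  7 │ 
├────┼────┼────┼────┤ 
│ 11 │    │ 13 │ 10 │ 
├────┼────┼────┼────┤ 
│  2 │ 15 │  8 │  1 │ 
├────┼────┼────┼────┤ 
│  3 │ 14 │  9 │ 12 │ 
└────┴────┴────┴────┘ 
Moves: 2              
                      
                      


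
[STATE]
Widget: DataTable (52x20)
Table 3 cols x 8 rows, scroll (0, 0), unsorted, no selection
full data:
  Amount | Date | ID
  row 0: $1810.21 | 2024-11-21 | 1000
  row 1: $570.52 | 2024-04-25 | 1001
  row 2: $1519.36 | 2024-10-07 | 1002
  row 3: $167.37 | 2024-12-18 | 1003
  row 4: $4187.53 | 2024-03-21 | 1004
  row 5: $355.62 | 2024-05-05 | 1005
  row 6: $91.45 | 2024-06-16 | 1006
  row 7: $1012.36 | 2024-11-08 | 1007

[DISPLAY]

Amount  │Date      │ID                              
────────┼──────────┼────                            
$1810.21│2024-11-21│1000                            
$570.52 │2024-04-25│1001                            
$1519.36│2024-10-07│1002                            
$167.37 │2024-12-18│1003                            
$4187.53│2024-03-21│1004                            
$355.62 │2024-05-05│1005                            
$91.45  │2024-06-16│1006                            
$1012.36│2024-11-08│1007                            
                                                    
                                                    
                                                    
                                                    
                                                    
                                                    
                                                    
                                                    
                                                    
                                                    


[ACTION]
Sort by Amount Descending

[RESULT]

Amount ▼│Date      │ID                              
────────┼──────────┼────                            
$4187.53│2024-03-21│1004                            
$1810.21│2024-11-21│1000                            
$1519.36│2024-10-07│1002                            
$1012.36│2024-11-08│1007                            
$570.52 │2024-04-25│1001                            
$355.62 │2024-05-05│1005                            
$167.37 │2024-12-18│1003                            
$91.45  │2024-06-16│1006                            
                                                    
                                                    
                                                    
                                                    
                                                    
                                                    
                                                    
                                                    
                                                    
                                                    


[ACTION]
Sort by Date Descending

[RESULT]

Amount  │Date     ▼│ID                              
────────┼──────────┼────                            
$167.37 │2024-12-18│1003                            
$1810.21│2024-11-21│1000                            
$1012.36│2024-11-08│1007                            
$1519.36│2024-10-07│1002                            
$91.45  │2024-06-16│1006                            
$355.62 │2024-05-05│1005                            
$570.52 │2024-04-25│1001                            
$4187.53│2024-03-21│1004                            
                                                    
                                                    
                                                    
                                                    
                                                    
                                                    
                                                    
                                                    
                                                    
                                                    


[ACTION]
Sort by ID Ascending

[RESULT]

Amount  │Date      │ID ▲                            
────────┼──────────┼────                            
$1810.21│2024-11-21│1000                            
$570.52 │2024-04-25│1001                            
$1519.36│2024-10-07│1002                            
$167.37 │2024-12-18│1003                            
$4187.53│2024-03-21│1004                            
$355.62 │2024-05-05│1005                            
$91.45  │2024-06-16│1006                            
$1012.36│2024-11-08│1007                            
                                                    
                                                    
                                                    
                                                    
                                                    
                                                    
                                                    
                                                    
                                                    
                                                    


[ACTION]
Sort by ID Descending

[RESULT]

Amount  │Date      │ID ▼                            
────────┼──────────┼────                            
$1012.36│2024-11-08│1007                            
$91.45  │2024-06-16│1006                            
$355.62 │2024-05-05│1005                            
$4187.53│2024-03-21│1004                            
$167.37 │2024-12-18│1003                            
$1519.36│2024-10-07│1002                            
$570.52 │2024-04-25│1001                            
$1810.21│2024-11-21│1000                            
                                                    
                                                    
                                                    
                                                    
                                                    
                                                    
                                                    
                                                    
                                                    
                                                    


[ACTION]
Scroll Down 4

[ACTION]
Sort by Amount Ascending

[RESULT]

Amount ▲│Date      │ID                              
────────┼──────────┼────                            
$91.45  │2024-06-16│1006                            
$167.37 │2024-12-18│1003                            
$355.62 │2024-05-05│1005                            
$570.52 │2024-04-25│1001                            
$1012.36│2024-11-08│1007                            
$1519.36│2024-10-07│1002                            
$1810.21│2024-11-21│1000                            
$4187.53│2024-03-21│1004                            
                                                    
                                                    
                                                    
                                                    
                                                    
                                                    
                                                    
                                                    
                                                    
                                                    


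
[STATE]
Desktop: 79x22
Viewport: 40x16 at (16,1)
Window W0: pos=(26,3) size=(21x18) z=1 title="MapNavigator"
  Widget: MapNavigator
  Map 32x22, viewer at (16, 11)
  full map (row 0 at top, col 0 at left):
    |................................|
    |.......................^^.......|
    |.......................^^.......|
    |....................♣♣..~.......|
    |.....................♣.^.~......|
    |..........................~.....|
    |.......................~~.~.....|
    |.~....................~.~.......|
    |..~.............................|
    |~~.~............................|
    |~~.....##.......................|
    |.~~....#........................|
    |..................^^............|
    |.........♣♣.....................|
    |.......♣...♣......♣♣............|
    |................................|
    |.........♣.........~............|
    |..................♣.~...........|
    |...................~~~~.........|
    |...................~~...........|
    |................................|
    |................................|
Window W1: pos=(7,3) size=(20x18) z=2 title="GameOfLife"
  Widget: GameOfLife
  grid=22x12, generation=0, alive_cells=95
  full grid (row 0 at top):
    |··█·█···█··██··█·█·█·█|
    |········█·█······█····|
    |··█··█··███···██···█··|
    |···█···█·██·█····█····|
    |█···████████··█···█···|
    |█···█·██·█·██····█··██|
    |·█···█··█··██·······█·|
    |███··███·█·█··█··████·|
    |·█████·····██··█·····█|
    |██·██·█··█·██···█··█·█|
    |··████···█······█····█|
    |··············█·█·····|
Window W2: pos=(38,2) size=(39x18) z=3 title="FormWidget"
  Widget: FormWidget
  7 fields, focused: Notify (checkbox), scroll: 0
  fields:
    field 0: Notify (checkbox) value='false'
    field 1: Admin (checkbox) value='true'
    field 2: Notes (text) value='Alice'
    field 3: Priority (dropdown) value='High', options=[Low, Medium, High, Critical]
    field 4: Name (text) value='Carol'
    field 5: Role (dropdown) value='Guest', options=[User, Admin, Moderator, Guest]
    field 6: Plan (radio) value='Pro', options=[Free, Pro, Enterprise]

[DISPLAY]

                                        
                      ┏━━━━━━━━━━━━━━━━━
━━━━━━━━━━┓━━━━━━━━━━━┃ FormWidget      
ife       ┃ MapNavigat┠─────────────────
──────────┨───────────┃> Notify:     [ ]
          ┃...........┃  Admin:      [x]
·██··█·█·█┃...........┃  Notes:      [Al
█······█··┃...........┃  Priority:   [Hi
█···██···█┃...........┃  Name:       [Ca
█·█····█··┃...........┃  Role:       [Gu
██··█···█·┃...........┃  Plan:       ( )
·██····█··┃##.........┃                 
·██·······┃#........@.┃                 
·█··█··███┃...........┃                 
·██··█····┃..♣♣.......┃                 
·██···█··█┃♣...♣......┃                 


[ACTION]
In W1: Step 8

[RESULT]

                                        
                      ┏━━━━━━━━━━━━━━━━━
━━━━━━━━━━┓━━━━━━━━━━━┃ FormWidget      
ife       ┃ MapNavigat┠─────────────────
──────────┨───────────┃> Notify:     [ ]
          ┃...........┃  Admin:      [x]
··········┃...........┃  Notes:      [Al
····███···┃...........┃  Priority:   [Hi
····███···┃...........┃  Name:       [Ca
·····█····┃...........┃  Role:       [Gu
··········┃...........┃  Plan:       ( )
··········┃##.........┃                 
········█·┃#........@.┃                 
·········█┃...........┃                 
·██····█·█┃..♣♣.......┃                 
██····██·█┃♣...♣......┃                 


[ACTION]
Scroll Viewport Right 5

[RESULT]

                                        
                 ┏━━━━━━━━━━━━━━━━━━━━━━
━━━━━┓━━━━━━━━━━━┃ FormWidget           
     ┃ MapNavigat┠──────────────────────
─────┨───────────┃> Notify:     [ ]     
     ┃...........┃  Admin:      [x]     
·····┃...........┃  Notes:      [Alice  
██···┃...........┃  Priority:   [High   
██···┃...........┃  Name:       [Carol  
█····┃...........┃  Role:       [Guest  
·····┃...........┃  Plan:       ( ) Free
·····┃##.........┃                      
···█·┃#........@.┃                      
····█┃...........┃                      
··█·█┃..♣♣.......┃                      
·██·█┃♣...♣......┃                      


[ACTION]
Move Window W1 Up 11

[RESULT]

     ┃                                  
─────┨           ┏━━━━━━━━━━━━━━━━━━━━━━
     ┃━━━━━━━━━━━┃ FormWidget           
·····┃ MapNavigat┠──────────────────────
██···┃───────────┃> Notify:     [ ]     
██···┃...........┃  Admin:      [x]     
█····┃...........┃  Notes:      [Alice  
·····┃...........┃  Priority:   [High   
·····┃...........┃  Name:       [Carol  
···█·┃...........┃  Role:       [Guest  
····█┃...........┃  Plan:       ( ) Free
··█·█┃##.........┃                      
·██·█┃#........@.┃                      
·····┃...........┃                      
·····┃..♣♣.......┃                      
     ┃♣...♣......┃                      


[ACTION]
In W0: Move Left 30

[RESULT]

     ┃                                  
─────┨           ┏━━━━━━━━━━━━━━━━━━━━━━
     ┃━━━━━━━━━━━┃ FormWidget           
·····┃ MapNavigat┠──────────────────────
██···┃───────────┃> Notify:     [ ]     
██···┃         ..┃  Admin:      [x]     
█····┃         ..┃  Notes:      [Alice  
·····┃         ..┃  Priority:   [High   
·····┃         .~┃  Name:       [Carol  
···█·┃         ..┃  Role:       [Guest  
····█┃         ~~┃  Plan:       ( ) Free
··█·█┃         ~~┃                      
·██·█┃         @~┃                      
·····┃         ..┃                      
·····┃         ..┃                      
     ┃         ..┃                      


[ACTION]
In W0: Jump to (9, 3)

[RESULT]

     ┃                                  
─────┨           ┏━━━━━━━━━━━━━━━━━━━━━━
     ┃━━━━━━━━━━━┃ FormWidget           
·····┃ MapNavigat┠──────────────────────
██···┃───────────┃> Notify:     [ ]     
██···┃           ┃  Admin:      [x]     
█····┃           ┃  Notes:      [Alice  
·····┃           ┃  Priority:   [High   
·····┃           ┃  Name:       [Carol  
···█·┃...........┃  Role:       [Guest  
····█┃...........┃  Plan:       ( ) Free
··█·█┃...........┃                      
·██·█┃.........@.┃                      
·····┃...........┃                      
·····┃...........┃                      
     ┃...........┃                      
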